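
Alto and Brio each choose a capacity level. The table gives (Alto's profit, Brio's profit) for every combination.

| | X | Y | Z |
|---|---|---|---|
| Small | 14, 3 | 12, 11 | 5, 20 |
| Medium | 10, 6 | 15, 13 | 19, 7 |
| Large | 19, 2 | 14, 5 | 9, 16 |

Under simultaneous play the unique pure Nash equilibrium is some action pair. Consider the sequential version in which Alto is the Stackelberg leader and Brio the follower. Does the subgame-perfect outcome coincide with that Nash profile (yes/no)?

Work backward from Brio's decision.
- Small: Brio compares 3, 11, 20 and picks Z; Alto would get 5.
- Medium: Brio compares 6, 13, 7 and picks Y; Alto would get 15.
- Large: Brio compares 2, 5, 16 and picks Z; Alto would get 9.
Among 5, 15, 9, the best is 15 at Medium. Subgame-perfect outcome: (Medium, Y) with payoffs (15, 13).
Now find the simultaneous Nash equilibrium.
Alto's best replies: X→Large; Y→Medium; Z→Medium.
Brio's best replies: Small→Z; Medium→Y; Large→Z.
The unique mutual best reply is (Medium, Y), giving (15, 13).
Sequential outcome (Medium, Y) coincides with the Nash profile (Medium, Y).

yes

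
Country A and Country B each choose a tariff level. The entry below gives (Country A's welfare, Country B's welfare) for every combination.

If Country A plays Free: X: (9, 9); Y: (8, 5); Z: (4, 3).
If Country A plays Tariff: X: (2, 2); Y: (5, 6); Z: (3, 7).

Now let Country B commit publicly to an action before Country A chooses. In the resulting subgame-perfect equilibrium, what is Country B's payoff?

Backward induction with Country B moving first.
- X: Country A compares 9, 2 and picks Free; Country B would get 9.
- Y: Country A compares 8, 5 and picks Free; Country B would get 5.
- Z: Country A compares 4, 3 and picks Free; Country B would get 3.
Among 9, 5, 3, the best is 9 at X. Subgame-perfect outcome: (Free, X) with payoffs (9, 9).

9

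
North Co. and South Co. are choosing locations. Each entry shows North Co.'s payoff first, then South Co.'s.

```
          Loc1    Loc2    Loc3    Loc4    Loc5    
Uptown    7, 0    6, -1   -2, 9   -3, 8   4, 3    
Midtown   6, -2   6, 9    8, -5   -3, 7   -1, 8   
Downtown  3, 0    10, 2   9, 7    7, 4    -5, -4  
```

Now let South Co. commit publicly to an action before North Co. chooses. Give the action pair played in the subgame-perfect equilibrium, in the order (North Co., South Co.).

(Downtown, Loc3)

North Co. best-responds to each possible South Co. move:
- Loc1: BR = Uptown, leader payoff 0.
- Loc2: BR = Downtown, leader payoff 2.
- Loc3: BR = Downtown, leader payoff 7.
- Loc4: BR = Downtown, leader payoff 4.
- Loc5: BR = Uptown, leader payoff 3.
Among 0, 2, 7, 4, 3, the best is 7 at Loc3. Subgame-perfect outcome: (Downtown, Loc3) with payoffs (9, 7).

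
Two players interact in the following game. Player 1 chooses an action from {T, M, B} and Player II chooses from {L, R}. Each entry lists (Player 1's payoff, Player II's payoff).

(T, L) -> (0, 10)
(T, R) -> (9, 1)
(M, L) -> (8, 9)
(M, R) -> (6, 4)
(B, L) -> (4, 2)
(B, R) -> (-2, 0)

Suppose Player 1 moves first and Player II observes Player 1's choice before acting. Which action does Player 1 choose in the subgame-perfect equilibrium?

M

Backward induction with Player 1 moving first.
- T → Player II plays L (best of 10, 1); Player 1 gets 0.
- M → Player II plays L (best of 9, 4); Player 1 gets 8.
- B → Player II plays L (best of 2, 0); Player 1 gets 4.
Among 0, 8, 4, the best is 8 at M. Subgame-perfect outcome: (M, L) with payoffs (8, 9).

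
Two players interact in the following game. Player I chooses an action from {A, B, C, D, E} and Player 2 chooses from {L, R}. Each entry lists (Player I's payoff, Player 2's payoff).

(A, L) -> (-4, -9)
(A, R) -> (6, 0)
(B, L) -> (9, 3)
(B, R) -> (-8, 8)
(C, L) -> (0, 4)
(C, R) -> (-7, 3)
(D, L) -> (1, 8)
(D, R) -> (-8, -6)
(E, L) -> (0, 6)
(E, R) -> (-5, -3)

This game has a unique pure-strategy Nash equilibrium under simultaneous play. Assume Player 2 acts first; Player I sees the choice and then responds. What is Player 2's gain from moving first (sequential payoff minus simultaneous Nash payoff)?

3

Work backward from Player I's decision.
- L: Player I compares -4, 9, 0, 1, 0 and picks B; Player 2 would get 3.
- R: Player I compares 6, -8, -7, -8, -5 and picks A; Player 2 would get 0.
Among 3, 0, the best is 3 at L. Subgame-perfect outcome: (B, L) with payoffs (9, 3).
For the simultaneous game, intersect best replies.
Player I's best replies: L→B; R→A.
Player 2's best replies: A→R; B→R; C→L; D→L; E→L.
The unique mutual best reply is (A, R), giving (6, 0).
Player 2's commitment gain: 3 − 0 = 3.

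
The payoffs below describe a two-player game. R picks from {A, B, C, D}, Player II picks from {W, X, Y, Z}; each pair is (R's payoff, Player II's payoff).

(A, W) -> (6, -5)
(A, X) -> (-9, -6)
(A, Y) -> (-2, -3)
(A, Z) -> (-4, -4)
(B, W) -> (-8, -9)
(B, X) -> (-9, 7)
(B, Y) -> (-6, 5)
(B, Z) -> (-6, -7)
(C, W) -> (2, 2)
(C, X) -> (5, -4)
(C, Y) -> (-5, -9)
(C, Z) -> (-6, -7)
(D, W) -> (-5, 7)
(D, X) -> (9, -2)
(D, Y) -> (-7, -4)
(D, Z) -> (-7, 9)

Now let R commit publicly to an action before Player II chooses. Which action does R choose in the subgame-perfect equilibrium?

Backward induction with R moving first.
- A: BR = Y, leader payoff -2.
- B: BR = X, leader payoff -9.
- C: BR = W, leader payoff 2.
- D: BR = Z, leader payoff -7.
Maximizing over -2, -9, 2, -7, R chooses C. Subgame-perfect outcome: (C, W) with payoffs (2, 2).

C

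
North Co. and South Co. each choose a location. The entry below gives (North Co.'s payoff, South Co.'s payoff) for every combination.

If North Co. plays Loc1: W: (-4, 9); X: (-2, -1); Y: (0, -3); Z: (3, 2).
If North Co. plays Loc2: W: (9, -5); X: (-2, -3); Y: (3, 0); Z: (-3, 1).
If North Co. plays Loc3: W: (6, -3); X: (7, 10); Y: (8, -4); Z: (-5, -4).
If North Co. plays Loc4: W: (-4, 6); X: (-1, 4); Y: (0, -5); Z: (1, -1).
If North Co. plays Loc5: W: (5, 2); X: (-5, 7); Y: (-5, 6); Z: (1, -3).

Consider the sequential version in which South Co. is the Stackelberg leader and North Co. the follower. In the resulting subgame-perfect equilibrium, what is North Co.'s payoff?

Solve by backward induction (South Co. leads).
- W: BR = Loc2, leader payoff -5.
- X: BR = Loc3, leader payoff 10.
- Y: BR = Loc3, leader payoff -4.
- Z: BR = Loc1, leader payoff 2.
South Co.'s induced payoffs are -5, 10, -4, 2, so South Co. commits to X. Subgame-perfect outcome: (Loc3, X) with payoffs (7, 10).

7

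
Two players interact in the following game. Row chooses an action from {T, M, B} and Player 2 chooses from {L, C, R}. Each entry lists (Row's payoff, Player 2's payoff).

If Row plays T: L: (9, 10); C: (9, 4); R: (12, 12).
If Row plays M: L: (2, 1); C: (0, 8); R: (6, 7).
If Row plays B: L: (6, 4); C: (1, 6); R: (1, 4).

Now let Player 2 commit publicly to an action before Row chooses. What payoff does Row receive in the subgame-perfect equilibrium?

Backward induction with Player 2 moving first.
- L: BR = T, leader payoff 10.
- C: BR = T, leader payoff 4.
- R: BR = T, leader payoff 12.
Among 10, 4, 12, the best is 12 at R. Subgame-perfect outcome: (T, R) with payoffs (12, 12).

12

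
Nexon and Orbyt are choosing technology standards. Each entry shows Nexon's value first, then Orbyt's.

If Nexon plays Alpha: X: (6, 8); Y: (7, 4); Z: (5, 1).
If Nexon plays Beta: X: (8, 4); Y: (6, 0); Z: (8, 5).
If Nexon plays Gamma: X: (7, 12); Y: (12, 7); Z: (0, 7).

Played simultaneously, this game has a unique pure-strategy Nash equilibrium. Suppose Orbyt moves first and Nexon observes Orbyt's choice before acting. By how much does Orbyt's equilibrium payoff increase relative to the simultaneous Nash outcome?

2

Nexon best-responds to each possible Orbyt move:
- X → Nexon plays Beta (best of 6, 8, 7); Orbyt gets 4.
- Y → Nexon plays Gamma (best of 7, 6, 12); Orbyt gets 7.
- Z → Nexon plays Beta (best of 5, 8, 0); Orbyt gets 5.
Among 4, 7, 5, the best is 7 at Y. Subgame-perfect outcome: (Gamma, Y) with payoffs (12, 7).
Now find the simultaneous Nash equilibrium.
Nexon's best replies: X→Beta; Y→Gamma; Z→Beta.
Orbyt's best replies: Alpha→X; Beta→Z; Gamma→X.
The unique mutual best reply is (Beta, Z), giving (8, 5).
Orbyt's commitment gain: 7 − 5 = 2.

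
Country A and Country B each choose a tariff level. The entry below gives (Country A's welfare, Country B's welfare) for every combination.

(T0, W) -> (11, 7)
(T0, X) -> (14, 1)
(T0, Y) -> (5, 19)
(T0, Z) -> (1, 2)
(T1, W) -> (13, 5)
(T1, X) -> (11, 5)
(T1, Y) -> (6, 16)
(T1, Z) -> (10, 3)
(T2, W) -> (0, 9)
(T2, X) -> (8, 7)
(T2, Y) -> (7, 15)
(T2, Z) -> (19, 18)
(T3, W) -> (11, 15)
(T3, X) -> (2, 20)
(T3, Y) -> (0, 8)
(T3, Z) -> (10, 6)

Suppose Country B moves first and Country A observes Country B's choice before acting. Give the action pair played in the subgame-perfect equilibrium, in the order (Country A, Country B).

(T2, Z)

Country A best-responds to each possible Country B move:
- W: Country A compares 11, 13, 0, 11 and picks T1; Country B would get 5.
- X: Country A compares 14, 11, 8, 2 and picks T0; Country B would get 1.
- Y: Country A compares 5, 6, 7, 0 and picks T2; Country B would get 15.
- Z: Country A compares 1, 10, 19, 10 and picks T2; Country B would get 18.
Country B's induced payoffs are 5, 1, 15, 18, so Country B commits to Z. Subgame-perfect outcome: (T2, Z) with payoffs (19, 18).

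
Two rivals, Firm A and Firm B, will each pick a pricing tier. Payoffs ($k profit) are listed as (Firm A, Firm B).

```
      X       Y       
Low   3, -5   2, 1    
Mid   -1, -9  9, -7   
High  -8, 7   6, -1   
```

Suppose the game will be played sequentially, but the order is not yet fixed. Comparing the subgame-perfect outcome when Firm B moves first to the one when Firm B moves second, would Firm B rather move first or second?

first

If Firm A leads: Firm B's best replies are Low→Y, Mid→Y, High→X; Firm A's induced payoffs 2, 9, -8; outcome (Mid, Y), payoffs (9, -7).
If Firm B leads: Firm A's best replies are X→Low, Y→Mid; Firm B's induced payoffs -5, -7; outcome (Low, X), payoffs (3, -5).
Firm B gets -5 moving first and -7 moving second, so Firm B prefers to move first.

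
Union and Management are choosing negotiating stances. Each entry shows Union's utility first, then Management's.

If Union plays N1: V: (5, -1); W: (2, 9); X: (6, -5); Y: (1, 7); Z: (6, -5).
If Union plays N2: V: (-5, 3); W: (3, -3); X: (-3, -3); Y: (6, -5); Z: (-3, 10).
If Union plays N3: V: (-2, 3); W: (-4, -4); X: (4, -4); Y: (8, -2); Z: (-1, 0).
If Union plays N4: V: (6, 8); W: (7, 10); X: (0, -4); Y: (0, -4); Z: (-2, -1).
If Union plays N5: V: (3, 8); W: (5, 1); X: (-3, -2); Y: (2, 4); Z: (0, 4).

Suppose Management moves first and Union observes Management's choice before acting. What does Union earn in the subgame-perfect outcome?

Union best-responds to each possible Management move:
- V → Union plays N4 (best of 5, -5, -2, 6, 3); Management gets 8.
- W → Union plays N4 (best of 2, 3, -4, 7, 5); Management gets 10.
- X → Union plays N1 (best of 6, -3, 4, 0, -3); Management gets -5.
- Y → Union plays N3 (best of 1, 6, 8, 0, 2); Management gets -2.
- Z → Union plays N1 (best of 6, -3, -1, -2, 0); Management gets -5.
Among 8, 10, -5, -2, -5, the best is 10 at W. Subgame-perfect outcome: (N4, W) with payoffs (7, 10).

7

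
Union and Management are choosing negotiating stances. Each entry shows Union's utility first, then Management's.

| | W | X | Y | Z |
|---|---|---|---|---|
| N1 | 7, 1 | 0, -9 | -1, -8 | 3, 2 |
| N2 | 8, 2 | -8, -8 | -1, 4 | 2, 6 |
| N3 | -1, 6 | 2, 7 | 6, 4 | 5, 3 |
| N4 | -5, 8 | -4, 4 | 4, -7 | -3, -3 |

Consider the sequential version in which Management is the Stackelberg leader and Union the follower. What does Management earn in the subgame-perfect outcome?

7

Backward induction with Management moving first.
- W: BR = N2, leader payoff 2.
- X: BR = N3, leader payoff 7.
- Y: BR = N3, leader payoff 4.
- Z: BR = N3, leader payoff 3.
Maximizing over 2, 7, 4, 3, Management chooses X. Subgame-perfect outcome: (N3, X) with payoffs (2, 7).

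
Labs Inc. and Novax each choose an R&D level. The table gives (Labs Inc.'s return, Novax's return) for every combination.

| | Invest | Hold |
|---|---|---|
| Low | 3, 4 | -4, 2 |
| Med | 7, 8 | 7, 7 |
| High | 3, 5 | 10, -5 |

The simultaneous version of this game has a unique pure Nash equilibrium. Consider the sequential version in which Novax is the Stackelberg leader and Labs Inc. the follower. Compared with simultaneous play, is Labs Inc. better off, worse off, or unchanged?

unchanged

Labs Inc. best-responds to each possible Novax move:
- Invest: BR = Med, leader payoff 8.
- Hold: BR = High, leader payoff -5.
Maximizing over 8, -5, Novax chooses Invest. Subgame-perfect outcome: (Med, Invest) with payoffs (7, 8).
Now find the simultaneous Nash equilibrium.
Labs Inc.'s best replies: Invest→Med; Hold→High.
Novax's best replies: Low→Invest; Med→Invest; High→Invest.
Only (Med, Invest) has each player best-responding; Nash payoffs (7, 8).
Labs Inc. earns 7 sequentially versus 7 at the Nash outcome: unchanged.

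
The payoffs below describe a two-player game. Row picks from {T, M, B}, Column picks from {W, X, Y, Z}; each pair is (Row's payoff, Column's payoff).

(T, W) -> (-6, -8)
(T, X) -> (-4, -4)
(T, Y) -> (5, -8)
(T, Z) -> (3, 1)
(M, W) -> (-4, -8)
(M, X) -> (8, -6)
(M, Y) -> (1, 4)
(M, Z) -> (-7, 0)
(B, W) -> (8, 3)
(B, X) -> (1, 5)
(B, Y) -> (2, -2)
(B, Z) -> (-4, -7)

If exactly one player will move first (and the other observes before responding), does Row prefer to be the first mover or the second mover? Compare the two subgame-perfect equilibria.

If Row leads: Column's best replies are T→Z, M→Y, B→X; Row's induced payoffs 3, 1, 1; outcome (T, Z), payoffs (3, 1).
If Column leads: Row's best replies are W→B, X→M, Y→T, Z→T; Column's induced payoffs 3, -6, -8, 1; outcome (B, W), payoffs (8, 3).
Row gets 3 moving first and 8 moving second, so Row prefers to move second.

second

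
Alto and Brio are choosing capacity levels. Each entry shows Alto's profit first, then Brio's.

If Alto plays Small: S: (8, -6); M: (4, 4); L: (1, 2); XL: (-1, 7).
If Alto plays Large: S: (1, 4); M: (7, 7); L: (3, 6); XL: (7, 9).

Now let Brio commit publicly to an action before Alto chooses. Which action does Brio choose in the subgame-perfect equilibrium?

XL

Solve by backward induction (Brio leads).
- S: Alto compares 8, 1 and picks Small; Brio would get -6.
- M: Alto compares 4, 7 and picks Large; Brio would get 7.
- L: Alto compares 1, 3 and picks Large; Brio would get 6.
- XL: Alto compares -1, 7 and picks Large; Brio would get 9.
Maximizing over -6, 7, 6, 9, Brio chooses XL. Subgame-perfect outcome: (Large, XL) with payoffs (7, 9).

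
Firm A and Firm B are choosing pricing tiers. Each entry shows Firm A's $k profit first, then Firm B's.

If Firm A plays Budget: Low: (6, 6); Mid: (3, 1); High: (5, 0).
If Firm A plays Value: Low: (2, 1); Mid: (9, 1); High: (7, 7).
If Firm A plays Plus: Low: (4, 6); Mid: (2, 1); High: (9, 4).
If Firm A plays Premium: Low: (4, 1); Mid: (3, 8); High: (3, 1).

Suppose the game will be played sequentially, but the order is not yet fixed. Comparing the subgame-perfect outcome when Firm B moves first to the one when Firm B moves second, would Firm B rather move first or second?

If Firm A leads: Firm B's best replies are Budget→Low, Value→High, Plus→Low, Premium→Mid; Firm A's induced payoffs 6, 7, 4, 3; outcome (Value, High), payoffs (7, 7).
If Firm B leads: Firm A's best replies are Low→Budget, Mid→Value, High→Plus; Firm B's induced payoffs 6, 1, 4; outcome (Budget, Low), payoffs (6, 6).
Firm B gets 6 moving first and 7 moving second, so Firm B prefers to move second.

second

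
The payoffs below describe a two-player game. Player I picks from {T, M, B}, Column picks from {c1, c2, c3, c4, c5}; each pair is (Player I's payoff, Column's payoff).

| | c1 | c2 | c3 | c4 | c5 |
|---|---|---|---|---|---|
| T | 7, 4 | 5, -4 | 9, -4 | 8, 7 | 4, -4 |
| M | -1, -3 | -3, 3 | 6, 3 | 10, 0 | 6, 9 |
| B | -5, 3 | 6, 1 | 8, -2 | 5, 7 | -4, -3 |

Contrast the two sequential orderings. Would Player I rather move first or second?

If Player I leads: Column's best replies are T→c4, M→c5, B→c4; Player I's induced payoffs 8, 6, 5; outcome (T, c4), payoffs (8, 7).
If Column leads: Player I's best replies are c1→T, c2→B, c3→T, c4→M, c5→M; Column's induced payoffs 4, 1, -4, 0, 9; outcome (M, c5), payoffs (6, 9).
Player I gets 8 moving first and 6 moving second, so Player I prefers to move first.

first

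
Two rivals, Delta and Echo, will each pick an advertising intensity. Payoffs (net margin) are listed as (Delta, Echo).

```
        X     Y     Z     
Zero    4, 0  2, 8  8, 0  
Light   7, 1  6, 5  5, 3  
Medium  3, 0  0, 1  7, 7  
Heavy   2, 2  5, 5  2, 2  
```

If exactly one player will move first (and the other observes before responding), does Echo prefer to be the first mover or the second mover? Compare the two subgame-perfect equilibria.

second

If Delta leads: Echo's best replies are Zero→Y, Light→Y, Medium→Z, Heavy→Y; Delta's induced payoffs 2, 6, 7, 5; outcome (Medium, Z), payoffs (7, 7).
If Echo leads: Delta's best replies are X→Light, Y→Light, Z→Zero; Echo's induced payoffs 1, 5, 0; outcome (Light, Y), payoffs (6, 5).
Echo gets 5 moving first and 7 moving second, so Echo prefers to move second.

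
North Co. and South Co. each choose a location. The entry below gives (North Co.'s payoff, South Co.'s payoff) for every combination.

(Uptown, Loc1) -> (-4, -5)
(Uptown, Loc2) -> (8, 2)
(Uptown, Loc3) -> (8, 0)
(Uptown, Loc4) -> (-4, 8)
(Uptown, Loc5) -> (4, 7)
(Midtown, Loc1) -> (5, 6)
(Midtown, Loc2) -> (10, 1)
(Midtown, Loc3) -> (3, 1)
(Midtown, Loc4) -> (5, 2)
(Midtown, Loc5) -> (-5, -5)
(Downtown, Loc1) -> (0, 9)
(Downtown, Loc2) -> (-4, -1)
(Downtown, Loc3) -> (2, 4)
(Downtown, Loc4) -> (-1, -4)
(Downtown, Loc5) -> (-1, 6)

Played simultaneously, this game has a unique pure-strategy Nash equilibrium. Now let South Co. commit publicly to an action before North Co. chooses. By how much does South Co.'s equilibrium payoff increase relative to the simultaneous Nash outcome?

1

Solve by backward induction (South Co. leads).
- Loc1: North Co. compares -4, 5, 0 and picks Midtown; South Co. would get 6.
- Loc2: North Co. compares 8, 10, -4 and picks Midtown; South Co. would get 1.
- Loc3: North Co. compares 8, 3, 2 and picks Uptown; South Co. would get 0.
- Loc4: North Co. compares -4, 5, -1 and picks Midtown; South Co. would get 2.
- Loc5: North Co. compares 4, -5, -1 and picks Uptown; South Co. would get 7.
Among 6, 1, 0, 2, 7, the best is 7 at Loc5. Subgame-perfect outcome: (Uptown, Loc5) with payoffs (4, 7).
Now find the simultaneous Nash equilibrium.
North Co.'s best replies: Loc1→Midtown; Loc2→Midtown; Loc3→Uptown; Loc4→Midtown; Loc5→Uptown.
South Co.'s best replies: Uptown→Loc4; Midtown→Loc1; Downtown→Loc1.
The unique mutual best reply is (Midtown, Loc1), giving (5, 6).
South Co.'s commitment gain: 7 − 6 = 1.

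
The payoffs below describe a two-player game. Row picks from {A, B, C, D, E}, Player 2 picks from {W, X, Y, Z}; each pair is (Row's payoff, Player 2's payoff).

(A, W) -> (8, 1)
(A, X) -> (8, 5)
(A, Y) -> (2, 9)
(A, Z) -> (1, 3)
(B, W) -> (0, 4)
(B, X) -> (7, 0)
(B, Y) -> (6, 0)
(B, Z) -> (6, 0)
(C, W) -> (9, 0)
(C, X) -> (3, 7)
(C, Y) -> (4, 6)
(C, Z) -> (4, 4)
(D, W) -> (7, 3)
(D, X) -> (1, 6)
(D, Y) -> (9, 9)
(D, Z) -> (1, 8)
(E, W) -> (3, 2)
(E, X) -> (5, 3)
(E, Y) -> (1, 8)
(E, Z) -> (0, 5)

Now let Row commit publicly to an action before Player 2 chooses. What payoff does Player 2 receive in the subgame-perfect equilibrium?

9

Backward induction with Row moving first.
- A: BR = Y, leader payoff 2.
- B: BR = W, leader payoff 0.
- C: BR = X, leader payoff 3.
- D: BR = Y, leader payoff 9.
- E: BR = Y, leader payoff 1.
Row's induced payoffs are 2, 0, 3, 9, 1, so Row commits to D. Subgame-perfect outcome: (D, Y) with payoffs (9, 9).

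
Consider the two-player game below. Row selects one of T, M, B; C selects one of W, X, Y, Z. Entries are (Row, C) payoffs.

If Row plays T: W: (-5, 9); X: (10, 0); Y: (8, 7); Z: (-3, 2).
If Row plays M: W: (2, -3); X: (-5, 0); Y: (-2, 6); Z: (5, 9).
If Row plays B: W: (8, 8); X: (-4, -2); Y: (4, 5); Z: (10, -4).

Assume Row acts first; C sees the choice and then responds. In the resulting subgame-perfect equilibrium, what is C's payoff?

8

C best-responds to each possible Row move:
- T → C plays W (best of 9, 0, 7, 2); Row gets -5.
- M → C plays Z (best of -3, 0, 6, 9); Row gets 5.
- B → C plays W (best of 8, -2, 5, -4); Row gets 8.
Among -5, 5, 8, the best is 8 at B. Subgame-perfect outcome: (B, W) with payoffs (8, 8).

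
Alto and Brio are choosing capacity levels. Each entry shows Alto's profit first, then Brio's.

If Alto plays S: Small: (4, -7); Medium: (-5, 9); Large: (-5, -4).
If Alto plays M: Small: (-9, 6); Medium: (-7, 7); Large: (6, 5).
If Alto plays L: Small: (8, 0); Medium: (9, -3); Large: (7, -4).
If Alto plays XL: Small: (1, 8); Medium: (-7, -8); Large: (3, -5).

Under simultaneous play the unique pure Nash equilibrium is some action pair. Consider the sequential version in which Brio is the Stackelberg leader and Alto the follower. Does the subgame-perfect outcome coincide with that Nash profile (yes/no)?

yes

Alto best-responds to each possible Brio move:
- Small: BR = L, leader payoff 0.
- Medium: BR = L, leader payoff -3.
- Large: BR = L, leader payoff -4.
Brio's induced payoffs are 0, -3, -4, so Brio commits to Small. Subgame-perfect outcome: (L, Small) with payoffs (8, 0).
Under simultaneous play:
Alto's best replies: Small→L; Medium→L; Large→L.
Brio's best replies: S→Medium; M→Medium; L→Small; XL→Small.
The unique mutual best reply is (L, Small), giving (8, 0).
Sequential outcome (L, Small) coincides with the Nash profile (L, Small).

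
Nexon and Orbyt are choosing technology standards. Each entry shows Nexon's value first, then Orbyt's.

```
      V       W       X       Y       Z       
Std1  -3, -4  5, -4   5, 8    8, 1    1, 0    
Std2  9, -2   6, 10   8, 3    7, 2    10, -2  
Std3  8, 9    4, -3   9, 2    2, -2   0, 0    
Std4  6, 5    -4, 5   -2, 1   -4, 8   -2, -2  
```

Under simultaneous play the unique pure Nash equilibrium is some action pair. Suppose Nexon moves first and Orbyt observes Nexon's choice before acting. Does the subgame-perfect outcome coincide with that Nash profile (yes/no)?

no

Orbyt best-responds to each possible Nexon move:
- Std1: Orbyt compares -4, -4, 8, 1, 0 and picks X; Nexon would get 5.
- Std2: Orbyt compares -2, 10, 3, 2, -2 and picks W; Nexon would get 6.
- Std3: Orbyt compares 9, -3, 2, -2, 0 and picks V; Nexon would get 8.
- Std4: Orbyt compares 5, 5, 1, 8, -2 and picks Y; Nexon would get -4.
Maximizing over 5, 6, 8, -4, Nexon chooses Std3. Subgame-perfect outcome: (Std3, V) with payoffs (8, 9).
Now find the simultaneous Nash equilibrium.
Nexon's best replies: V→Std2; W→Std2; X→Std3; Y→Std1; Z→Std2.
Orbyt's best replies: Std1→X; Std2→W; Std3→V; Std4→Y.
Only (Std2, W) has each player best-responding; Nash payoffs (6, 10).
Sequential outcome (Std3, V) differs from the Nash profile (Std2, W).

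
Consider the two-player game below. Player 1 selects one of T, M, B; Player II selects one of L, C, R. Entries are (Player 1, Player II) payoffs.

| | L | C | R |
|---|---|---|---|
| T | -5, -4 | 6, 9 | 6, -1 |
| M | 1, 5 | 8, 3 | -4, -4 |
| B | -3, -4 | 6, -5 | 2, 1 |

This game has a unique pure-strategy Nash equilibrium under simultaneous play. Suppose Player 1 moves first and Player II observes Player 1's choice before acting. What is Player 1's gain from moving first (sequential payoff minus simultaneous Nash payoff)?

5

Backward induction with Player 1 moving first.
- T → Player II plays C (best of -4, 9, -1); Player 1 gets 6.
- M → Player II plays L (best of 5, 3, -4); Player 1 gets 1.
- B → Player II plays R (best of -4, -5, 1); Player 1 gets 2.
Player 1's induced payoffs are 6, 1, 2, so Player 1 commits to T. Subgame-perfect outcome: (T, C) with payoffs (6, 9).
Now find the simultaneous Nash equilibrium.
Player 1's best replies: L→M; C→M; R→T.
Player II's best replies: T→C; M→L; B→R.
The unique mutual best reply is (M, L), giving (1, 5).
Player 1's commitment gain: 6 − 1 = 5.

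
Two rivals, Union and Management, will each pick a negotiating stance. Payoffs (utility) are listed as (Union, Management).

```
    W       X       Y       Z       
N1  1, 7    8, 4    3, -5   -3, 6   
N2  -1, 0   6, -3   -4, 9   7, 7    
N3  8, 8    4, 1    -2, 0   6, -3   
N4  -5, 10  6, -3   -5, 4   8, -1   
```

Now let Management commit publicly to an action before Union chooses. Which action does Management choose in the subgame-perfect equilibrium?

W

Solve by backward induction (Management leads).
- W → Union plays N3 (best of 1, -1, 8, -5); Management gets 8.
- X → Union plays N1 (best of 8, 6, 4, 6); Management gets 4.
- Y → Union plays N1 (best of 3, -4, -2, -5); Management gets -5.
- Z → Union plays N4 (best of -3, 7, 6, 8); Management gets -1.
Maximizing over 8, 4, -5, -1, Management chooses W. Subgame-perfect outcome: (N3, W) with payoffs (8, 8).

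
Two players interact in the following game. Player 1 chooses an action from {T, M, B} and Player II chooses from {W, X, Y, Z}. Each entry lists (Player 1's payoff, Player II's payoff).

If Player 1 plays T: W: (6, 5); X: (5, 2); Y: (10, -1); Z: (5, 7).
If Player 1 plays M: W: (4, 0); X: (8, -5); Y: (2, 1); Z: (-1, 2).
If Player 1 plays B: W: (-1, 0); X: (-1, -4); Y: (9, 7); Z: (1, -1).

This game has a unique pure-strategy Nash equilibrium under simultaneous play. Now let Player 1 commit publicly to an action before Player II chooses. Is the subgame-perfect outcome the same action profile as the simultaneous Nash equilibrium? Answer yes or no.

no

Player II best-responds to each possible Player 1 move:
- T: BR = Z, leader payoff 5.
- M: BR = Z, leader payoff -1.
- B: BR = Y, leader payoff 9.
Player 1's induced payoffs are 5, -1, 9, so Player 1 commits to B. Subgame-perfect outcome: (B, Y) with payoffs (9, 7).
For the simultaneous game, intersect best replies.
Player 1's best replies: W→T; X→M; Y→T; Z→T.
Player II's best replies: T→Z; M→Z; B→Y.
Only (T, Z) has each player best-responding; Nash payoffs (5, 7).
Sequential outcome (B, Y) differs from the Nash profile (T, Z).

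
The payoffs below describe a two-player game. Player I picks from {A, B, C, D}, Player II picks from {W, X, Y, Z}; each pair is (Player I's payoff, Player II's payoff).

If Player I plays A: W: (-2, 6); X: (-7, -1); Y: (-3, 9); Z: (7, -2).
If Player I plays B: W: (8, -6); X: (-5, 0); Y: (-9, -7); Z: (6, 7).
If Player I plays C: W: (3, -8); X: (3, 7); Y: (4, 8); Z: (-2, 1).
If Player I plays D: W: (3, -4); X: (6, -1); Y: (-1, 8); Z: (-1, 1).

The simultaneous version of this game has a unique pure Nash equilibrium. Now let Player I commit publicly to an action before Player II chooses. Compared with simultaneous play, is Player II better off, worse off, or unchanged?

worse off

Work backward from Player II's decision.
- A: Player II compares 6, -1, 9, -2 and picks Y; Player I would get -3.
- B: Player II compares -6, 0, -7, 7 and picks Z; Player I would get 6.
- C: Player II compares -8, 7, 8, 1 and picks Y; Player I would get 4.
- D: Player II compares -4, -1, 8, 1 and picks Y; Player I would get -1.
Among -3, 6, 4, -1, the best is 6 at B. Subgame-perfect outcome: (B, Z) with payoffs (6, 7).
Under simultaneous play:
Player I's best replies: W→B; X→D; Y→C; Z→A.
Player II's best replies: A→Y; B→Z; C→Y; D→Y.
The unique mutual best reply is (C, Y), giving (4, 8).
Player II earns 7 sequentially versus 8 at the Nash outcome: worse off.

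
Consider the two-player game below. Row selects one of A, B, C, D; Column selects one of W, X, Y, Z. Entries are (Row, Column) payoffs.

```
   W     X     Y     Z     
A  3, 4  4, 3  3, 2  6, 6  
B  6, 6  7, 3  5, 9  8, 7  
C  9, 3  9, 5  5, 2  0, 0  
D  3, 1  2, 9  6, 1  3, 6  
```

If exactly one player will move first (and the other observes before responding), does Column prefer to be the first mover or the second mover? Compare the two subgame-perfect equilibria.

If Row leads: Column's best replies are A→Z, B→Y, C→X, D→X; Row's induced payoffs 6, 5, 9, 2; outcome (C, X), payoffs (9, 5).
If Column leads: Row's best replies are W→C, X→C, Y→D, Z→B; Column's induced payoffs 3, 5, 1, 7; outcome (B, Z), payoffs (8, 7).
Column gets 7 moving first and 5 moving second, so Column prefers to move first.

first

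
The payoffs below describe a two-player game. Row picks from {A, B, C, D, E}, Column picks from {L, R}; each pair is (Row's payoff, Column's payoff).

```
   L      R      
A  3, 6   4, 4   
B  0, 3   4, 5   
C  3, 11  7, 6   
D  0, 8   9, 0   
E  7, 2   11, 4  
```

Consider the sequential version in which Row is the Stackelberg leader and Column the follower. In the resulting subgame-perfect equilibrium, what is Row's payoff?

11

Backward induction with Row moving first.
- A: BR = L, leader payoff 3.
- B: BR = R, leader payoff 4.
- C: BR = L, leader payoff 3.
- D: BR = L, leader payoff 0.
- E: BR = R, leader payoff 11.
Row's induced payoffs are 3, 4, 3, 0, 11, so Row commits to E. Subgame-perfect outcome: (E, R) with payoffs (11, 4).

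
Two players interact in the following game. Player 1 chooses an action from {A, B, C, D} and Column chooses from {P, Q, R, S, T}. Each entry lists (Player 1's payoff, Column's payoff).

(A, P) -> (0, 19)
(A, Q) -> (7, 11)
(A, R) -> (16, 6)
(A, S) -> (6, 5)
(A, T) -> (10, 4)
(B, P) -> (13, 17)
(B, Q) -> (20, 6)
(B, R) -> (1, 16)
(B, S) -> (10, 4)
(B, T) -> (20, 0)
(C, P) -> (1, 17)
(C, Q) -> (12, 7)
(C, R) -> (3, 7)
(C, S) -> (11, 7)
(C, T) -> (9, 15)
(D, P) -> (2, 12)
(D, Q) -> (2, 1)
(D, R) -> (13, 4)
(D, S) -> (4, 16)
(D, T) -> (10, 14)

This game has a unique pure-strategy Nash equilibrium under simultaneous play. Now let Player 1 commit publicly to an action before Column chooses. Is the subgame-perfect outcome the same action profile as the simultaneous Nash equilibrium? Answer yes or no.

yes

Column best-responds to each possible Player 1 move:
- A: Column compares 19, 11, 6, 5, 4 and picks P; Player 1 would get 0.
- B: Column compares 17, 6, 16, 4, 0 and picks P; Player 1 would get 13.
- C: Column compares 17, 7, 7, 7, 15 and picks P; Player 1 would get 1.
- D: Column compares 12, 1, 4, 16, 14 and picks S; Player 1 would get 4.
Maximizing over 0, 13, 1, 4, Player 1 chooses B. Subgame-perfect outcome: (B, P) with payoffs (13, 17).
Under simultaneous play:
Player 1's best replies: P→B; Q→B; R→A; S→C; T→B.
Column's best replies: A→P; B→P; C→P; D→S.
The unique mutual best reply is (B, P), giving (13, 17).
Sequential outcome (B, P) coincides with the Nash profile (B, P).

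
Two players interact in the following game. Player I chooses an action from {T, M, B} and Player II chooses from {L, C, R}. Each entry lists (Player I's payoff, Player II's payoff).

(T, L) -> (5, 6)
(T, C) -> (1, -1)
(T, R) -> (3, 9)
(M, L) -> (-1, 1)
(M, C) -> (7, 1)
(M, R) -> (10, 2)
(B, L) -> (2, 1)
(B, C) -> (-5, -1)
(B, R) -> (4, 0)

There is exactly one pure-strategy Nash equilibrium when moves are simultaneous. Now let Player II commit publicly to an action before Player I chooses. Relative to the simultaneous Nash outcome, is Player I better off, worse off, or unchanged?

worse off

Solve by backward induction (Player II leads).
- L: Player I compares 5, -1, 2 and picks T; Player II would get 6.
- C: Player I compares 1, 7, -5 and picks M; Player II would get 1.
- R: Player I compares 3, 10, 4 and picks M; Player II would get 2.
Among 6, 1, 2, the best is 6 at L. Subgame-perfect outcome: (T, L) with payoffs (5, 6).
For the simultaneous game, intersect best replies.
Player I's best replies: L→T; C→M; R→M.
Player II's best replies: T→R; M→R; B→L.
Only (M, R) has each player best-responding; Nash payoffs (10, 2).
Player I earns 5 sequentially versus 10 at the Nash outcome: worse off.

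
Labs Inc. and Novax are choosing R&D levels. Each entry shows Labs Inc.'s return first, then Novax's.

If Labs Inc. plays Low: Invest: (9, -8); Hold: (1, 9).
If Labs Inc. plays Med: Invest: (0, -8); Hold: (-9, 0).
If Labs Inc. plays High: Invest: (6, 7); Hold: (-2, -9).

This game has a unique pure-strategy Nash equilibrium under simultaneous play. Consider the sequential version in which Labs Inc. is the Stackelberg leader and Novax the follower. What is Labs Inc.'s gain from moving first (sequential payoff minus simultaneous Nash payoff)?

Novax best-responds to each possible Labs Inc. move:
- Low → Novax plays Hold (best of -8, 9); Labs Inc. gets 1.
- Med → Novax plays Hold (best of -8, 0); Labs Inc. gets -9.
- High → Novax plays Invest (best of 7, -9); Labs Inc. gets 6.
Labs Inc.'s induced payoffs are 1, -9, 6, so Labs Inc. commits to High. Subgame-perfect outcome: (High, Invest) with payoffs (6, 7).
Now find the simultaneous Nash equilibrium.
Labs Inc.'s best replies: Invest→Low; Hold→Low.
Novax's best replies: Low→Hold; Med→Hold; High→Invest.
Only (Low, Hold) has each player best-responding; Nash payoffs (1, 9).
Labs Inc.'s commitment gain: 6 − 1 = 5.

5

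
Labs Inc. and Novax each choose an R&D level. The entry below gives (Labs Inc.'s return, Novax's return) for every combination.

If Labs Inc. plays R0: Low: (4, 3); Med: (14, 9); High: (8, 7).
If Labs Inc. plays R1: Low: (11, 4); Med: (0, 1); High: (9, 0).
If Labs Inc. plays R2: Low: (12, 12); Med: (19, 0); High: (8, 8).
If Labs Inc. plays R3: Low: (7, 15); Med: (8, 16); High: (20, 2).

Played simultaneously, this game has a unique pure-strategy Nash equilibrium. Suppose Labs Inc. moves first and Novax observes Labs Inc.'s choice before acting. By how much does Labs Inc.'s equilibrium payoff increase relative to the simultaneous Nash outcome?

Backward induction with Labs Inc. moving first.
- R0: BR = Med, leader payoff 14.
- R1: BR = Low, leader payoff 11.
- R2: BR = Low, leader payoff 12.
- R3: BR = Med, leader payoff 8.
Labs Inc.'s induced payoffs are 14, 11, 12, 8, so Labs Inc. commits to R0. Subgame-perfect outcome: (R0, Med) with payoffs (14, 9).
Now find the simultaneous Nash equilibrium.
Labs Inc.'s best replies: Low→R2; Med→R2; High→R3.
Novax's best replies: R0→Med; R1→Low; R2→Low; R3→Med.
Only (R2, Low) has each player best-responding; Nash payoffs (12, 12).
Labs Inc.'s commitment gain: 14 − 12 = 2.

2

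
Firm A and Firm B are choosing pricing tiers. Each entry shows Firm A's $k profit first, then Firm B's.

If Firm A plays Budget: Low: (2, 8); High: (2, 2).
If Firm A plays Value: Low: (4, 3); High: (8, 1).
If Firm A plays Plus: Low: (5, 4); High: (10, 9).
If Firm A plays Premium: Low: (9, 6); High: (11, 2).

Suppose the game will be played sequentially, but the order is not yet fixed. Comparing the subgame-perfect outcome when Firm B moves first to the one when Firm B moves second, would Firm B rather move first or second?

second

If Firm A leads: Firm B's best replies are Budget→Low, Value→Low, Plus→High, Premium→Low; Firm A's induced payoffs 2, 4, 10, 9; outcome (Plus, High), payoffs (10, 9).
If Firm B leads: Firm A's best replies are Low→Premium, High→Premium; Firm B's induced payoffs 6, 2; outcome (Premium, Low), payoffs (9, 6).
Firm B gets 6 moving first and 9 moving second, so Firm B prefers to move second.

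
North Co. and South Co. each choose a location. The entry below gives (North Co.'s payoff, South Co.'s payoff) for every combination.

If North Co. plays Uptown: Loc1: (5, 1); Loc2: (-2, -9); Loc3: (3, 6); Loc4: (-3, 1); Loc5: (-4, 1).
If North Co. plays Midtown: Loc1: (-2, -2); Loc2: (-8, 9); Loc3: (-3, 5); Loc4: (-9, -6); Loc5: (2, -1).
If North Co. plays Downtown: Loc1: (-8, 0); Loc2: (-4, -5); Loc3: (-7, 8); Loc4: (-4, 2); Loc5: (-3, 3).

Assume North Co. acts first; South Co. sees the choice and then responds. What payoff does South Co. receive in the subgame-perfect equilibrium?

6

South Co. best-responds to each possible North Co. move:
- Uptown: BR = Loc3, leader payoff 3.
- Midtown: BR = Loc2, leader payoff -8.
- Downtown: BR = Loc3, leader payoff -7.
Among 3, -8, -7, the best is 3 at Uptown. Subgame-perfect outcome: (Uptown, Loc3) with payoffs (3, 6).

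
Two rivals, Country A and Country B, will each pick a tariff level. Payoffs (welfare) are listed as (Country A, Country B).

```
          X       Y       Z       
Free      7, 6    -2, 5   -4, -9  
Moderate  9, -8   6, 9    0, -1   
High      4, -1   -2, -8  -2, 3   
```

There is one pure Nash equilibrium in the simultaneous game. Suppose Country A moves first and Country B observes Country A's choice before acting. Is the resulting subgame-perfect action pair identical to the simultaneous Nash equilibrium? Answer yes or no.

Backward induction with Country A moving first.
- Free: BR = X, leader payoff 7.
- Moderate: BR = Y, leader payoff 6.
- High: BR = Z, leader payoff -2.
Country A's induced payoffs are 7, 6, -2, so Country A commits to Free. Subgame-perfect outcome: (Free, X) with payoffs (7, 6).
Now find the simultaneous Nash equilibrium.
Country A's best replies: X→Moderate; Y→Moderate; Z→Moderate.
Country B's best replies: Free→X; Moderate→Y; High→Z.
The unique mutual best reply is (Moderate, Y), giving (6, 9).
Sequential outcome (Free, X) differs from the Nash profile (Moderate, Y).

no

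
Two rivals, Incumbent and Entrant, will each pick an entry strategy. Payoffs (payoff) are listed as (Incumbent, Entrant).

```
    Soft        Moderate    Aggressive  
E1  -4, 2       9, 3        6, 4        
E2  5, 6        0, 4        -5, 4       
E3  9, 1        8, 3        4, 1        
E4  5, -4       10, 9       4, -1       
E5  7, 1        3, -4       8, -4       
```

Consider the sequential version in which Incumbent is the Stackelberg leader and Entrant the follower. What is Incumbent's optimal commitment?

E4

Solve by backward induction (Incumbent leads).
- E1: BR = Aggressive, leader payoff 6.
- E2: BR = Soft, leader payoff 5.
- E3: BR = Moderate, leader payoff 8.
- E4: BR = Moderate, leader payoff 10.
- E5: BR = Soft, leader payoff 7.
Incumbent's induced payoffs are 6, 5, 8, 10, 7, so Incumbent commits to E4. Subgame-perfect outcome: (E4, Moderate) with payoffs (10, 9).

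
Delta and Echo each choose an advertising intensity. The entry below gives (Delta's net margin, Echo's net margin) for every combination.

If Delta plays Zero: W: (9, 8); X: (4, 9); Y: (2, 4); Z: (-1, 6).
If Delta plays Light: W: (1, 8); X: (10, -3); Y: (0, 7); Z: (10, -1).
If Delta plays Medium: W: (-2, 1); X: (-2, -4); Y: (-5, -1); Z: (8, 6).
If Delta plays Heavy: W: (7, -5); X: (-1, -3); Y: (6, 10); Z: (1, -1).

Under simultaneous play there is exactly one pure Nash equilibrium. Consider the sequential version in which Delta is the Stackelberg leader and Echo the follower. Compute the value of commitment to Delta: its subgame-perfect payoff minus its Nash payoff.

2

Backward induction with Delta moving first.
- Zero → Echo plays X (best of 8, 9, 4, 6); Delta gets 4.
- Light → Echo plays W (best of 8, -3, 7, -1); Delta gets 1.
- Medium → Echo plays Z (best of 1, -4, -1, 6); Delta gets 8.
- Heavy → Echo plays Y (best of -5, -3, 10, -1); Delta gets 6.
Maximizing over 4, 1, 8, 6, Delta chooses Medium. Subgame-perfect outcome: (Medium, Z) with payoffs (8, 6).
Now find the simultaneous Nash equilibrium.
Delta's best replies: W→Zero; X→Light; Y→Heavy; Z→Light.
Echo's best replies: Zero→X; Light→W; Medium→Z; Heavy→Y.
Only (Heavy, Y) has each player best-responding; Nash payoffs (6, 10).
Delta's commitment gain: 8 − 6 = 2.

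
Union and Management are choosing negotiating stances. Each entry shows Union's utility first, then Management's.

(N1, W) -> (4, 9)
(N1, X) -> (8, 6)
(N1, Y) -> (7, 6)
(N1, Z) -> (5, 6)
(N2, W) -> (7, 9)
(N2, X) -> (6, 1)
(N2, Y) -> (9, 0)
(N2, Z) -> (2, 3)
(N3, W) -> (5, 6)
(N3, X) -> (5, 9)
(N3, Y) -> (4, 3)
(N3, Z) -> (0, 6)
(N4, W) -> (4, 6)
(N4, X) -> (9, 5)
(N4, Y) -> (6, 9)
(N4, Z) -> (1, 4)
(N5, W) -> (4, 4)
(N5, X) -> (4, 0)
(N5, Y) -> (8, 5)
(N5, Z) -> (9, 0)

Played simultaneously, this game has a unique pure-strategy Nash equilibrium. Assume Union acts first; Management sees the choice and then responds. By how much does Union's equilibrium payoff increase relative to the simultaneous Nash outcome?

Solve by backward induction (Union leads).
- N1: Management compares 9, 6, 6, 6 and picks W; Union would get 4.
- N2: Management compares 9, 1, 0, 3 and picks W; Union would get 7.
- N3: Management compares 6, 9, 3, 6 and picks X; Union would get 5.
- N4: Management compares 6, 5, 9, 4 and picks Y; Union would get 6.
- N5: Management compares 4, 0, 5, 0 and picks Y; Union would get 8.
Union's induced payoffs are 4, 7, 5, 6, 8, so Union commits to N5. Subgame-perfect outcome: (N5, Y) with payoffs (8, 5).
For the simultaneous game, intersect best replies.
Union's best replies: W→N2; X→N4; Y→N2; Z→N5.
Management's best replies: N1→W; N2→W; N3→X; N4→Y; N5→Y.
The unique mutual best reply is (N2, W), giving (7, 9).
Union's commitment gain: 8 − 7 = 1.

1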